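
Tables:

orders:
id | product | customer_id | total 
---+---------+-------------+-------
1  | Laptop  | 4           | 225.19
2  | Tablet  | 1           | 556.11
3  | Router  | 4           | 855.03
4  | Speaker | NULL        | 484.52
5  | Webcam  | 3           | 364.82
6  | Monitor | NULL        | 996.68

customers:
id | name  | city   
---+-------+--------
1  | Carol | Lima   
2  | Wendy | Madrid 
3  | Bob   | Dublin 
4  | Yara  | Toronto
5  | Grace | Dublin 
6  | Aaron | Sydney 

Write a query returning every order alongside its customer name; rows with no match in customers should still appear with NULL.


LEFT JOIN keeps every row from orders (the left table); where customer_id has no match in customers, the customer columns become NULL. Walk through each order:
  - order 1 (Laptop): customer_id=4 -> matches Yara
  - order 2 (Tablet): customer_id=1 -> matches Carol
  - order 3 (Router): customer_id=4 -> matches Yara
  - order 4 (Speaker): customer_id=NULL, no match -> kept with NULL
  - order 5 (Webcam): customer_id=3 -> matches Bob
  - order 6 (Monitor): customer_id=NULL, no match -> kept with NULL
All 6 rows appear; 2 have NULL customer.

SQL:
SELECT a.product, b.name AS customer
FROM orders a
LEFT JOIN customers b ON a.customer_id = b.id

Result:
product | customer
--------+---------
Laptop  | Yara    
Tablet  | Carol   
Router  | Yara    
Speaker | NULL    
Webcam  | Bob     
Monitor | NULL    


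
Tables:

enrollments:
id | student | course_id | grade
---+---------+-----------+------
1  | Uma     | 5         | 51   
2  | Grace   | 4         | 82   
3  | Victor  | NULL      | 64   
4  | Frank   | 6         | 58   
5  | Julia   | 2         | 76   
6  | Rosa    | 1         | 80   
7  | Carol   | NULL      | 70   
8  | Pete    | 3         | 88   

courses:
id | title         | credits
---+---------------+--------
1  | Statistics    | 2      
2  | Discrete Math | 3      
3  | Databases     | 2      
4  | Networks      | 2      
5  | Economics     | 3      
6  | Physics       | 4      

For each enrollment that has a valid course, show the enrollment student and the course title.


INNER JOIN keeps only enrollments rows whose course_id matches an id in courses. Walk through each enrollment:
  - enrollment 1 (Uma): course_id=5 -> matches Economics
  - enrollment 2 (Grace): course_id=4 -> matches Networks
  - enrollment 3 (Victor): course_id=NULL, no match -> dropped
  - enrollment 4 (Frank): course_id=6 -> matches Physics
  - enrollment 5 (Julia): course_id=2 -> matches Discrete Math
  - enrollment 6 (Rosa): course_id=1 -> matches Statistics
  - enrollment 7 (Carol): course_id=NULL, no match -> dropped
  - enrollment 8 (Pete): course_id=3 -> matches Databases
So 2 of 8 rows are dropped.

SQL:
SELECT a.student, b.title AS course
FROM enrollments a
INNER JOIN courses b ON a.course_id = b.id

Result:
student | course       
--------+--------------
Uma     | Economics    
Grace   | Networks     
Frank   | Physics      
Julia   | Discrete Math
Rosa    | Statistics   
Pete    | Databases    


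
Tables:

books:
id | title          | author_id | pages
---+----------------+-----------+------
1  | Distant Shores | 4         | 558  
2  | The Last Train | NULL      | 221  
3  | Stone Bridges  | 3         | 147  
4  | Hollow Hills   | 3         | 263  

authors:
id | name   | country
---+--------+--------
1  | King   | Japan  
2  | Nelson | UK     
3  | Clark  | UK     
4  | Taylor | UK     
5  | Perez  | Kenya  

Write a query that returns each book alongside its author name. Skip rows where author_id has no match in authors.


INNER JOIN keeps only books rows whose author_id matches an id in authors. Walk through each book:
  - book 1 (Distant Shores): author_id=4 -> matches Taylor
  - book 2 (The Last Train): author_id=NULL, no match -> dropped
  - book 3 (Stone Bridges): author_id=3 -> matches Clark
  - book 4 (Hollow Hills): author_id=3 -> matches Clark
So 1 of 4 rows is dropped.

SQL:
SELECT a.title, b.name AS author
FROM books a
INNER JOIN authors b ON a.author_id = b.id

Result:
title          | author
---------------+-------
Distant Shores | Taylor
Stone Bridges  | Clark 
Hollow Hills   | Clark 


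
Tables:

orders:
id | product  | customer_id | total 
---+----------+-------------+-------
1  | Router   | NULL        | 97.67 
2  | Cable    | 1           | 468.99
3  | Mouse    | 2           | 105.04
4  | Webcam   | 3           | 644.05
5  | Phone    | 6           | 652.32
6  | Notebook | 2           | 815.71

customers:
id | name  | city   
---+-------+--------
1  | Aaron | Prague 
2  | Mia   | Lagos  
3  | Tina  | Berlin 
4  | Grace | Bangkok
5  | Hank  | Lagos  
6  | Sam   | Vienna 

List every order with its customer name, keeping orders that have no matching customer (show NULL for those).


LEFT JOIN keeps every row from orders (the left table); where customer_id has no match in customers, the customer columns become NULL. Walk through each order:
  - order 1 (Router): customer_id=NULL, no match -> kept with NULL
  - order 2 (Cable): customer_id=1 -> matches Aaron
  - order 3 (Mouse): customer_id=2 -> matches Mia
  - order 4 (Webcam): customer_id=3 -> matches Tina
  - order 5 (Phone): customer_id=6 -> matches Sam
  - order 6 (Notebook): customer_id=2 -> matches Mia
All 6 rows appear; 1 has NULL customer.

SQL:
SELECT a.product, b.name AS customer
FROM orders a
LEFT JOIN customers b ON a.customer_id = b.id

Result:
product  | customer
---------+---------
Router   | NULL    
Cable    | Aaron   
Mouse    | Mia     
Webcam   | Tina    
Phone    | Sam     
Notebook | Mia     


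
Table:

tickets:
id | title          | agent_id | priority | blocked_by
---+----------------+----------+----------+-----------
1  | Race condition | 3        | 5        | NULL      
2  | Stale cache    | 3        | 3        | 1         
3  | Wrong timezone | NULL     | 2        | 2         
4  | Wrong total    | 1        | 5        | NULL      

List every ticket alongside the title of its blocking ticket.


This is a self-join: tickets is joined to a second copy of itself, matching each row's blocked_by to another row's id. Use LEFT JOIN so rows with blocked_by=NULL are kept.
  - ticket 1 (Race condition): blocked_by=NULL -> NULL
  - ticket 2 (Stale cache): blocked_by=1 -> Race condition
  - ticket 3 (Wrong timezone): blocked_by=2 -> Stale cache
  - ticket 4 (Wrong total): blocked_by=NULL -> NULL

SQL:
SELECT a.title AS item, b.title AS blocked_by
FROM tickets a
LEFT JOIN tickets b ON a.blocked_by = b.id

Result:
item           | blocked_by    
---------------+---------------
Race condition | NULL          
Stale cache    | Race condition
Wrong timezone | Stale cache   
Wrong total    | NULL          


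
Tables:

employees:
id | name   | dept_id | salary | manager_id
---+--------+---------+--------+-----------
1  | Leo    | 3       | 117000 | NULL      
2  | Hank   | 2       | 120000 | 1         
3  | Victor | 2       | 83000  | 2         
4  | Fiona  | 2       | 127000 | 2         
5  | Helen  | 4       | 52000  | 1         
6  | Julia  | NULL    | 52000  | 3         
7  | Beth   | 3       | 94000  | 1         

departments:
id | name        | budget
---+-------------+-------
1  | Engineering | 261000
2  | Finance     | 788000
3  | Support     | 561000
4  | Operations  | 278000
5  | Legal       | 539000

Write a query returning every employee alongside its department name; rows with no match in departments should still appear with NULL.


LEFT JOIN keeps every row from employees (the left table); where dept_id has no match in departments, the department columns become NULL. Walk through each employee:
  - employee 1 (Leo): dept_id=3 -> matches Support
  - employee 2 (Hank): dept_id=2 -> matches Finance
  - employee 3 (Victor): dept_id=2 -> matches Finance
  - employee 4 (Fiona): dept_id=2 -> matches Finance
  - employee 5 (Helen): dept_id=4 -> matches Operations
  - employee 6 (Julia): dept_id=NULL, no match -> kept with NULL
  - employee 7 (Beth): dept_id=3 -> matches Support
All 7 rows appear; 1 has NULL department.

SQL:
SELECT a.name, b.name AS department
FROM employees a
LEFT JOIN departments b ON a.dept_id = b.id

Result:
name   | department
-------+-----------
Leo    | Support   
Hank   | Finance   
Victor | Finance   
Fiona  | Finance   
Helen  | Operations
Julia  | NULL      
Beth   | Support   


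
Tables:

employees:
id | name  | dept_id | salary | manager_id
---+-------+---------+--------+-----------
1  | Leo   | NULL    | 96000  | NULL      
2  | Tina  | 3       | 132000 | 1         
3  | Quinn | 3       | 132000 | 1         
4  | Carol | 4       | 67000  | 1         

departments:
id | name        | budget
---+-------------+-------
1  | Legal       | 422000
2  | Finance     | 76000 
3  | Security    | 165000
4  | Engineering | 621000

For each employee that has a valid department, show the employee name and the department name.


INNER JOIN keeps only employees rows whose dept_id matches an id in departments. Walk through each employee:
  - employee 1 (Leo): dept_id=NULL, no match -> dropped
  - employee 2 (Tina): dept_id=3 -> matches Security
  - employee 3 (Quinn): dept_id=3 -> matches Security
  - employee 4 (Carol): dept_id=4 -> matches Engineering
So 1 of 4 rows is dropped.

SQL:
SELECT a.name, b.name AS department
FROM employees a
INNER JOIN departments b ON a.dept_id = b.id

Result:
name  | department 
------+------------
Tina  | Security   
Quinn | Security   
Carol | Engineering


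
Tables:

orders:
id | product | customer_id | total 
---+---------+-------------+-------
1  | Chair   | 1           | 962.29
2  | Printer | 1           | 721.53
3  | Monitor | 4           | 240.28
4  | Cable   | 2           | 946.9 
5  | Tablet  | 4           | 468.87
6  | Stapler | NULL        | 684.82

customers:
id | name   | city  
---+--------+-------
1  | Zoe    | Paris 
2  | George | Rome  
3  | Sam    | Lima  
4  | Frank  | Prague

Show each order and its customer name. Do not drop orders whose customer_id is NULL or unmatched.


LEFT JOIN keeps every row from orders (the left table); where customer_id has no match in customers, the customer columns become NULL. Walk through each order:
  - order 1 (Chair): customer_id=1 -> matches Zoe
  - order 2 (Printer): customer_id=1 -> matches Zoe
  - order 3 (Monitor): customer_id=4 -> matches Frank
  - order 4 (Cable): customer_id=2 -> matches George
  - order 5 (Tablet): customer_id=4 -> matches Frank
  - order 6 (Stapler): customer_id=NULL, no match -> kept with NULL
All 6 rows appear; 1 has NULL customer.

SQL:
SELECT a.product, b.name AS customer
FROM orders a
LEFT JOIN customers b ON a.customer_id = b.id

Result:
product | customer
--------+---------
Chair   | Zoe     
Printer | Zoe     
Monitor | Frank   
Cable   | George  
Tablet  | Frank   
Stapler | NULL    


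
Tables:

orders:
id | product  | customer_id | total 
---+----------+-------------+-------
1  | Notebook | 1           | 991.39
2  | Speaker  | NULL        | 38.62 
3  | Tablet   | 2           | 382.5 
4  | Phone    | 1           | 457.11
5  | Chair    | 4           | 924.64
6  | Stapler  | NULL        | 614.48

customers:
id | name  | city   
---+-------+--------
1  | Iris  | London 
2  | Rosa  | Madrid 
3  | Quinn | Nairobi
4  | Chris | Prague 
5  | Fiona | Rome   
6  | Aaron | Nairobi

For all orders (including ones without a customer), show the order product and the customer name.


LEFT JOIN keeps every row from orders (the left table); where customer_id has no match in customers, the customer columns become NULL. Walk through each order:
  - order 1 (Notebook): customer_id=1 -> matches Iris
  - order 2 (Speaker): customer_id=NULL, no match -> kept with NULL
  - order 3 (Tablet): customer_id=2 -> matches Rosa
  - order 4 (Phone): customer_id=1 -> matches Iris
  - order 5 (Chair): customer_id=4 -> matches Chris
  - order 6 (Stapler): customer_id=NULL, no match -> kept with NULL
All 6 rows appear; 2 have NULL customer.

SQL:
SELECT a.product, b.name AS customer
FROM orders a
LEFT JOIN customers b ON a.customer_id = b.id

Result:
product  | customer
---------+---------
Notebook | Iris    
Speaker  | NULL    
Tablet   | Rosa    
Phone    | Iris    
Chair    | Chris   
Stapler  | NULL    


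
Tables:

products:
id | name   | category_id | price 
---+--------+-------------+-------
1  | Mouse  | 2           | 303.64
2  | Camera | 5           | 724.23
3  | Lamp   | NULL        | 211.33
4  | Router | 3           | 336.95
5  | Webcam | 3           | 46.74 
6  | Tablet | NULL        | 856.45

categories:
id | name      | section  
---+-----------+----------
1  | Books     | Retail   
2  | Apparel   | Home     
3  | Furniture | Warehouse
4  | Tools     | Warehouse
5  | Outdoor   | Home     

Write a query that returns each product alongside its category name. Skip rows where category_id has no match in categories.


INNER JOIN keeps only products rows whose category_id matches an id in categories. Walk through each product:
  - product 1 (Mouse): category_id=2 -> matches Apparel
  - product 2 (Camera): category_id=5 -> matches Outdoor
  - product 3 (Lamp): category_id=NULL, no match -> dropped
  - product 4 (Router): category_id=3 -> matches Furniture
  - product 5 (Webcam): category_id=3 -> matches Furniture
  - product 6 (Tablet): category_id=NULL, no match -> dropped
So 2 of 6 rows are dropped.

SQL:
SELECT a.name, b.name AS category
FROM products a
INNER JOIN categories b ON a.category_id = b.id

Result:
name   | category 
-------+----------
Mouse  | Apparel  
Camera | Outdoor  
Router | Furniture
Webcam | Furniture


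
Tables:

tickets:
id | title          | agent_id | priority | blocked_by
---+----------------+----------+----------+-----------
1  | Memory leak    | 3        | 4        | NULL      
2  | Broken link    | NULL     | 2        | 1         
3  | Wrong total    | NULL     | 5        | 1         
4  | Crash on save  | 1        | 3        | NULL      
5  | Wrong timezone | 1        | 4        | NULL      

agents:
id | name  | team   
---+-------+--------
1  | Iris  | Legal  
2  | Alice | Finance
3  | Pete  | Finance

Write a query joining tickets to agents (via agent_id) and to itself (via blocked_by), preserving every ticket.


Two LEFT JOINs from the same base table tickets: one to agents via agent_id, one to tickets itself via blocked_by. Both are LEFT so every ticket is preserved.
Match against agents:
  - ticket 1 (Memory leak): agent_id=3 -> matches Pete
  - ticket 2 (Broken link): agent_id=NULL, no match -> kept with NULL
  - ticket 3 (Wrong total): agent_id=NULL, no match -> kept with NULL
  - ticket 4 (Crash on save): agent_id=1 -> matches Iris
  - ticket 5 (Wrong timezone): agent_id=1 -> matches Iris
Match against tickets (self):
  - ticket 1 (Memory leak): blocked_by=NULL -> NULL
  - ticket 2 (Broken link): blocked_by=1 -> Memory leak
  - ticket 3 (Wrong total): blocked_by=1 -> Memory leak
  - ticket 4 (Crash on save): blocked_by=NULL -> NULL
  - ticket 5 (Wrong timezone): blocked_by=NULL -> NULL

SQL:
SELECT a.title, b.name AS agent, c.title AS blocked_by
FROM tickets a
LEFT JOIN agents b ON a.agent_id = b.id
LEFT JOIN tickets c ON a.blocked_by = c.id

Result:
title          | agent | blocked_by 
---------------+-------+------------
Memory leak    | Pete  | NULL       
Broken link    | NULL  | Memory leak
Wrong total    | NULL  | Memory leak
Crash on save  | Iris  | NULL       
Wrong timezone | Iris  | NULL       


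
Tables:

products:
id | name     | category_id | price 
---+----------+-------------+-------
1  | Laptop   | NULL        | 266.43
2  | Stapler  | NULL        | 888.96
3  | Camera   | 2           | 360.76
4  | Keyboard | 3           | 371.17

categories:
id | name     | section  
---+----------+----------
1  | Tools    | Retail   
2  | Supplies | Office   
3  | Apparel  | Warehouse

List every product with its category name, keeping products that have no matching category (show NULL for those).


LEFT JOIN keeps every row from products (the left table); where category_id has no match in categories, the category columns become NULL. Walk through each product:
  - product 1 (Laptop): category_id=NULL, no match -> kept with NULL
  - product 2 (Stapler): category_id=NULL, no match -> kept with NULL
  - product 3 (Camera): category_id=2 -> matches Supplies
  - product 4 (Keyboard): category_id=3 -> matches Apparel
All 4 rows appear; 2 have NULL category.

SQL:
SELECT a.name, b.name AS category
FROM products a
LEFT JOIN categories b ON a.category_id = b.id

Result:
name     | category
---------+---------
Laptop   | NULL    
Stapler  | NULL    
Camera   | Supplies
Keyboard | Apparel 


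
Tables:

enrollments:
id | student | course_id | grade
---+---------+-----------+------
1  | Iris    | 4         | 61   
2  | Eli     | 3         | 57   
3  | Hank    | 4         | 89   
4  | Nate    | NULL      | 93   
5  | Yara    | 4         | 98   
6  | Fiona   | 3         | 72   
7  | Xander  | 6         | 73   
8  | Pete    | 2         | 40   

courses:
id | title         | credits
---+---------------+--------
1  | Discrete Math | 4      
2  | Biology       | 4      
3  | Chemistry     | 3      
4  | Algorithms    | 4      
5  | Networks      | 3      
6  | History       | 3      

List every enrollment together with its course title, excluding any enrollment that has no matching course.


INNER JOIN keeps only enrollments rows whose course_id matches an id in courses. Walk through each enrollment:
  - enrollment 1 (Iris): course_id=4 -> matches Algorithms
  - enrollment 2 (Eli): course_id=3 -> matches Chemistry
  - enrollment 3 (Hank): course_id=4 -> matches Algorithms
  - enrollment 4 (Nate): course_id=NULL, no match -> dropped
  - enrollment 5 (Yara): course_id=4 -> matches Algorithms
  - enrollment 6 (Fiona): course_id=3 -> matches Chemistry
  - enrollment 7 (Xander): course_id=6 -> matches History
  - enrollment 8 (Pete): course_id=2 -> matches Biology
So 1 of 8 rows is dropped.

SQL:
SELECT a.student, b.title AS course
FROM enrollments a
INNER JOIN courses b ON a.course_id = b.id

Result:
student | course    
--------+-----------
Iris    | Algorithms
Eli     | Chemistry 
Hank    | Algorithms
Yara    | Algorithms
Fiona   | Chemistry 
Xander  | History   
Pete    | Biology   


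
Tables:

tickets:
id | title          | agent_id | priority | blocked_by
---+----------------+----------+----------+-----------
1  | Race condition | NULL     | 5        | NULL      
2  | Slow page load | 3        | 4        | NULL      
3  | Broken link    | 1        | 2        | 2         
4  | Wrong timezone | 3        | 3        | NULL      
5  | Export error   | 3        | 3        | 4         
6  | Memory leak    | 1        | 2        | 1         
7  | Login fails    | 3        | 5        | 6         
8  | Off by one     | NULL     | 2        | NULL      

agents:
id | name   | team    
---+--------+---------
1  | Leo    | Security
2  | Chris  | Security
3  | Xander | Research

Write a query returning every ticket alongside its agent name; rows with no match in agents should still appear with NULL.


LEFT JOIN keeps every row from tickets (the left table); where agent_id has no match in agents, the agent columns become NULL. Walk through each ticket:
  - ticket 1 (Race condition): agent_id=NULL, no match -> kept with NULL
  - ticket 2 (Slow page load): agent_id=3 -> matches Xander
  - ticket 3 (Broken link): agent_id=1 -> matches Leo
  - ticket 4 (Wrong timezone): agent_id=3 -> matches Xander
  - ticket 5 (Export error): agent_id=3 -> matches Xander
  - ticket 6 (Memory leak): agent_id=1 -> matches Leo
  - ticket 7 (Login fails): agent_id=3 -> matches Xander
  - ticket 8 (Off by one): agent_id=NULL, no match -> kept with NULL
All 8 rows appear; 2 have NULL agent.

SQL:
SELECT a.title, b.name AS agent
FROM tickets a
LEFT JOIN agents b ON a.agent_id = b.id

Result:
title          | agent 
---------------+-------
Race condition | NULL  
Slow page load | Xander
Broken link    | Leo   
Wrong timezone | Xander
Export error   | Xander
Memory leak    | Leo   
Login fails    | Xander
Off by one     | NULL  


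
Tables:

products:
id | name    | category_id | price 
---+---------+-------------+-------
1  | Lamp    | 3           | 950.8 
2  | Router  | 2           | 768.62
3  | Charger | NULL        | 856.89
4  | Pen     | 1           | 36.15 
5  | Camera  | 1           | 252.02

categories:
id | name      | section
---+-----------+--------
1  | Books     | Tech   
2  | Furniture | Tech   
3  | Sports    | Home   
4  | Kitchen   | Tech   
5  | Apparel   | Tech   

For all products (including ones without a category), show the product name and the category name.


LEFT JOIN keeps every row from products (the left table); where category_id has no match in categories, the category columns become NULL. Walk through each product:
  - product 1 (Lamp): category_id=3 -> matches Sports
  - product 2 (Router): category_id=2 -> matches Furniture
  - product 3 (Charger): category_id=NULL, no match -> kept with NULL
  - product 4 (Pen): category_id=1 -> matches Books
  - product 5 (Camera): category_id=1 -> matches Books
All 5 rows appear; 1 has NULL category.

SQL:
SELECT a.name, b.name AS category
FROM products a
LEFT JOIN categories b ON a.category_id = b.id

Result:
name    | category 
--------+----------
Lamp    | Sports   
Router  | Furniture
Charger | NULL     
Pen     | Books    
Camera  | Books    


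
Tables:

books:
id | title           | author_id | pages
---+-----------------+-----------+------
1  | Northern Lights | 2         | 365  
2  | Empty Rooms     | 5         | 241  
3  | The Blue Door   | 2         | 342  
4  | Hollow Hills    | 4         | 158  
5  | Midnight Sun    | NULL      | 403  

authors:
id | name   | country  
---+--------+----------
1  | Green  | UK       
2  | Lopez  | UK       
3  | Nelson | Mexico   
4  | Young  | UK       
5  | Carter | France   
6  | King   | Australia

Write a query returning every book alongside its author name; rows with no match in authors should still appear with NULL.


LEFT JOIN keeps every row from books (the left table); where author_id has no match in authors, the author columns become NULL. Walk through each book:
  - book 1 (Northern Lights): author_id=2 -> matches Lopez
  - book 2 (Empty Rooms): author_id=5 -> matches Carter
  - book 3 (The Blue Door): author_id=2 -> matches Lopez
  - book 4 (Hollow Hills): author_id=4 -> matches Young
  - book 5 (Midnight Sun): author_id=NULL, no match -> kept with NULL
All 5 rows appear; 1 has NULL author.

SQL:
SELECT a.title, b.name AS author
FROM books a
LEFT JOIN authors b ON a.author_id = b.id

Result:
title           | author
----------------+-------
Northern Lights | Lopez 
Empty Rooms     | Carter
The Blue Door   | Lopez 
Hollow Hills    | Young 
Midnight Sun    | NULL  


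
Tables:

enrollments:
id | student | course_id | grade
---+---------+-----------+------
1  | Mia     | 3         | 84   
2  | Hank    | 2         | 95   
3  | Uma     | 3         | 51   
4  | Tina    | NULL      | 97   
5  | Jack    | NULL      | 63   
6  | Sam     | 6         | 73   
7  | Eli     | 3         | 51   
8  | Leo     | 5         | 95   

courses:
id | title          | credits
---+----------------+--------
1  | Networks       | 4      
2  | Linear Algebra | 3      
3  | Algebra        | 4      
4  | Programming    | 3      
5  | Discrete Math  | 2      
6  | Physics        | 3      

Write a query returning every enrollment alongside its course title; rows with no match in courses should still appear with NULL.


LEFT JOIN keeps every row from enrollments (the left table); where course_id has no match in courses, the course columns become NULL. Walk through each enrollment:
  - enrollment 1 (Mia): course_id=3 -> matches Algebra
  - enrollment 2 (Hank): course_id=2 -> matches Linear Algebra
  - enrollment 3 (Uma): course_id=3 -> matches Algebra
  - enrollment 4 (Tina): course_id=NULL, no match -> kept with NULL
  - enrollment 5 (Jack): course_id=NULL, no match -> kept with NULL
  - enrollment 6 (Sam): course_id=6 -> matches Physics
  - enrollment 7 (Eli): course_id=3 -> matches Algebra
  - enrollment 8 (Leo): course_id=5 -> matches Discrete Math
All 8 rows appear; 2 have NULL course.

SQL:
SELECT a.student, b.title AS course
FROM enrollments a
LEFT JOIN courses b ON a.course_id = b.id

Result:
student | course        
--------+---------------
Mia     | Algebra       
Hank    | Linear Algebra
Uma     | Algebra       
Tina    | NULL          
Jack    | NULL          
Sam     | Physics       
Eli     | Algebra       
Leo     | Discrete Math 


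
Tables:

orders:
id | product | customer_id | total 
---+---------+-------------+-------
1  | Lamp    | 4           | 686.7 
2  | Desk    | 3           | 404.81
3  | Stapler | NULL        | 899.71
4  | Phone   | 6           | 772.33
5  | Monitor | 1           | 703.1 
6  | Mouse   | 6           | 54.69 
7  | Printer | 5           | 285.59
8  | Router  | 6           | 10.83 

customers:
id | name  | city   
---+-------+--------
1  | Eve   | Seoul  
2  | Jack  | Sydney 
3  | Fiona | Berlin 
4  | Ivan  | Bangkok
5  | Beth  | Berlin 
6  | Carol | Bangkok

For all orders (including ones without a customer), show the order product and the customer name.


LEFT JOIN keeps every row from orders (the left table); where customer_id has no match in customers, the customer columns become NULL. Walk through each order:
  - order 1 (Lamp): customer_id=4 -> matches Ivan
  - order 2 (Desk): customer_id=3 -> matches Fiona
  - order 3 (Stapler): customer_id=NULL, no match -> kept with NULL
  - order 4 (Phone): customer_id=6 -> matches Carol
  - order 5 (Monitor): customer_id=1 -> matches Eve
  - order 6 (Mouse): customer_id=6 -> matches Carol
  - order 7 (Printer): customer_id=5 -> matches Beth
  - order 8 (Router): customer_id=6 -> matches Carol
All 8 rows appear; 1 has NULL customer.

SQL:
SELECT a.product, b.name AS customer
FROM orders a
LEFT JOIN customers b ON a.customer_id = b.id

Result:
product | customer
--------+---------
Lamp    | Ivan    
Desk    | Fiona   
Stapler | NULL    
Phone   | Carol   
Monitor | Eve     
Mouse   | Carol   
Printer | Beth    
Router  | Carol   


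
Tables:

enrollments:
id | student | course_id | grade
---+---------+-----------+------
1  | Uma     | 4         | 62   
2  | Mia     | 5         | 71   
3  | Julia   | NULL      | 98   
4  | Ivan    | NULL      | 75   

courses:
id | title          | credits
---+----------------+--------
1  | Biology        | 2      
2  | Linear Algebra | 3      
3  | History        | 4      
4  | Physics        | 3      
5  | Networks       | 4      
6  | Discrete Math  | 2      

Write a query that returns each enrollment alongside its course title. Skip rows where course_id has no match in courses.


INNER JOIN keeps only enrollments rows whose course_id matches an id in courses. Walk through each enrollment:
  - enrollment 1 (Uma): course_id=4 -> matches Physics
  - enrollment 2 (Mia): course_id=5 -> matches Networks
  - enrollment 3 (Julia): course_id=NULL, no match -> dropped
  - enrollment 4 (Ivan): course_id=NULL, no match -> dropped
So 2 of 4 rows are dropped.

SQL:
SELECT a.student, b.title AS course
FROM enrollments a
INNER JOIN courses b ON a.course_id = b.id

Result:
student | course  
--------+---------
Uma     | Physics 
Mia     | Networks


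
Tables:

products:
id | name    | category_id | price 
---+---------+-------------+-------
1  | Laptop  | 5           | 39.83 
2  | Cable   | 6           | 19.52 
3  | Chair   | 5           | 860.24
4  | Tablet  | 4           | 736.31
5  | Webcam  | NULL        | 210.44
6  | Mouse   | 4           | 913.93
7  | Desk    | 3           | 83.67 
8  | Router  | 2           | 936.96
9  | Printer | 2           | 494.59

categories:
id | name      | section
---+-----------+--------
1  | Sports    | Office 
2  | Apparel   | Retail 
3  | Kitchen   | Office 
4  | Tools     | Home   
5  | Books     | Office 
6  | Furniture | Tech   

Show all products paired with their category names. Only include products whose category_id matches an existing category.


INNER JOIN keeps only products rows whose category_id matches an id in categories. Walk through each product:
  - product 1 (Laptop): category_id=5 -> matches Books
  - product 2 (Cable): category_id=6 -> matches Furniture
  - product 3 (Chair): category_id=5 -> matches Books
  - product 4 (Tablet): category_id=4 -> matches Tools
  - product 5 (Webcam): category_id=NULL, no match -> dropped
  - product 6 (Mouse): category_id=4 -> matches Tools
  - product 7 (Desk): category_id=3 -> matches Kitchen
  - product 8 (Router): category_id=2 -> matches Apparel
  - product 9 (Printer): category_id=2 -> matches Apparel
So 1 of 9 rows is dropped.

SQL:
SELECT a.name, b.name AS category
FROM products a
INNER JOIN categories b ON a.category_id = b.id

Result:
name    | category 
--------+----------
Laptop  | Books    
Cable   | Furniture
Chair   | Books    
Tablet  | Tools    
Mouse   | Tools    
Desk    | Kitchen  
Router  | Apparel  
Printer | Apparel  


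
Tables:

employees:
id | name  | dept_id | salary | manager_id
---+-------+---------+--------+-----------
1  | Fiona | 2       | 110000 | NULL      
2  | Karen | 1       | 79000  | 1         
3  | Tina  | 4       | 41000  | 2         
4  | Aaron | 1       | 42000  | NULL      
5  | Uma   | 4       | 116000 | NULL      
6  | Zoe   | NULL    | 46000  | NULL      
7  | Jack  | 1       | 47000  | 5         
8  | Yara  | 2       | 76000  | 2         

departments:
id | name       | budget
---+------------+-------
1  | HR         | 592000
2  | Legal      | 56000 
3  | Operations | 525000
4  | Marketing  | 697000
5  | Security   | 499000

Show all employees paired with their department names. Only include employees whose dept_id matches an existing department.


INNER JOIN keeps only employees rows whose dept_id matches an id in departments. Walk through each employee:
  - employee 1 (Fiona): dept_id=2 -> matches Legal
  - employee 2 (Karen): dept_id=1 -> matches HR
  - employee 3 (Tina): dept_id=4 -> matches Marketing
  - employee 4 (Aaron): dept_id=1 -> matches HR
  - employee 5 (Uma): dept_id=4 -> matches Marketing
  - employee 6 (Zoe): dept_id=NULL, no match -> dropped
  - employee 7 (Jack): dept_id=1 -> matches HR
  - employee 8 (Yara): dept_id=2 -> matches Legal
So 1 of 8 rows is dropped.

SQL:
SELECT a.name, b.name AS department
FROM employees a
INNER JOIN departments b ON a.dept_id = b.id

Result:
name  | department
------+-----------
Fiona | Legal     
Karen | HR        
Tina  | Marketing 
Aaron | HR        
Uma   | Marketing 
Jack  | HR        
Yara  | Legal     


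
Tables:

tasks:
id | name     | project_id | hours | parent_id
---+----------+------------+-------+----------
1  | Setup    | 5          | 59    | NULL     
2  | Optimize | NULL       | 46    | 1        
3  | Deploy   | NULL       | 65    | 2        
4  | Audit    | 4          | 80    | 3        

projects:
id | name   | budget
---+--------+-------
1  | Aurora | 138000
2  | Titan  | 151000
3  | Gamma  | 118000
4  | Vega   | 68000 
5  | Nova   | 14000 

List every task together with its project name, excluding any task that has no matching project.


INNER JOIN keeps only tasks rows whose project_id matches an id in projects. Walk through each task:
  - task 1 (Setup): project_id=5 -> matches Nova
  - task 2 (Optimize): project_id=NULL, no match -> dropped
  - task 3 (Deploy): project_id=NULL, no match -> dropped
  - task 4 (Audit): project_id=4 -> matches Vega
So 2 of 4 rows are dropped.

SQL:
SELECT a.name, b.name AS project
FROM tasks a
INNER JOIN projects b ON a.project_id = b.id

Result:
name  | project
------+--------
Setup | Nova   
Audit | Vega   


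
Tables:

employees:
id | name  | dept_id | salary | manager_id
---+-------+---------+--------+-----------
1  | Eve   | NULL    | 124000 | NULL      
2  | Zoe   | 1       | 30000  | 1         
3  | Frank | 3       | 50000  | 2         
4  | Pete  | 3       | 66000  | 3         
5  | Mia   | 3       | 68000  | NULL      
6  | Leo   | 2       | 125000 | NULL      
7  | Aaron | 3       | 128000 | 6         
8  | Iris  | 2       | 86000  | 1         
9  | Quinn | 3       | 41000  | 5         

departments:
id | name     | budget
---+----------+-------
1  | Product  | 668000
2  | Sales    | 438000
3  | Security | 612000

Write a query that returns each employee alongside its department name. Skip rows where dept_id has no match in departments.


INNER JOIN keeps only employees rows whose dept_id matches an id in departments. Walk through each employee:
  - employee 1 (Eve): dept_id=NULL, no match -> dropped
  - employee 2 (Zoe): dept_id=1 -> matches Product
  - employee 3 (Frank): dept_id=3 -> matches Security
  - employee 4 (Pete): dept_id=3 -> matches Security
  - employee 5 (Mia): dept_id=3 -> matches Security
  - employee 6 (Leo): dept_id=2 -> matches Sales
  - employee 7 (Aaron): dept_id=3 -> matches Security
  - employee 8 (Iris): dept_id=2 -> matches Sales
  - employee 9 (Quinn): dept_id=3 -> matches Security
So 1 of 9 rows is dropped.

SQL:
SELECT a.name, b.name AS department
FROM employees a
INNER JOIN departments b ON a.dept_id = b.id

Result:
name  | department
------+-----------
Zoe   | Product   
Frank | Security  
Pete  | Security  
Mia   | Security  
Leo   | Sales     
Aaron | Security  
Iris  | Sales     
Quinn | Security  


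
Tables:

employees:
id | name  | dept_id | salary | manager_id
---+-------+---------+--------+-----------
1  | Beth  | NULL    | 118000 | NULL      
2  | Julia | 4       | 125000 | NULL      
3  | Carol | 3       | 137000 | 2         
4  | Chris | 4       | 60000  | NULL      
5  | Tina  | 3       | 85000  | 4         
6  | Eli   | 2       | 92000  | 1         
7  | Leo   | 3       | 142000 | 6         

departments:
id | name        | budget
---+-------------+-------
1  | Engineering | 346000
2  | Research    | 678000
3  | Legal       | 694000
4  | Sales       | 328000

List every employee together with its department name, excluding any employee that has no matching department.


INNER JOIN keeps only employees rows whose dept_id matches an id in departments. Walk through each employee:
  - employee 1 (Beth): dept_id=NULL, no match -> dropped
  - employee 2 (Julia): dept_id=4 -> matches Sales
  - employee 3 (Carol): dept_id=3 -> matches Legal
  - employee 4 (Chris): dept_id=4 -> matches Sales
  - employee 5 (Tina): dept_id=3 -> matches Legal
  - employee 6 (Eli): dept_id=2 -> matches Research
  - employee 7 (Leo): dept_id=3 -> matches Legal
So 1 of 7 rows is dropped.

SQL:
SELECT a.name, b.name AS department
FROM employees a
INNER JOIN departments b ON a.dept_id = b.id

Result:
name  | department
------+-----------
Julia | Sales     
Carol | Legal     
Chris | Sales     
Tina  | Legal     
Eli   | Research  
Leo   | Legal     


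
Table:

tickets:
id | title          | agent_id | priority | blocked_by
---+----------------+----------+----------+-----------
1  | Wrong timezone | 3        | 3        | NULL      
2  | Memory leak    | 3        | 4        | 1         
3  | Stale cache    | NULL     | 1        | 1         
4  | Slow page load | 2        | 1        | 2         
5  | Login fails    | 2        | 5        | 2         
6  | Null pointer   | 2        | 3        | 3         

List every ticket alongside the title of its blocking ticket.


This is a self-join: tickets is joined to a second copy of itself, matching each row's blocked_by to another row's id. Use LEFT JOIN so rows with blocked_by=NULL are kept.
  - ticket 1 (Wrong timezone): blocked_by=NULL -> NULL
  - ticket 2 (Memory leak): blocked_by=1 -> Wrong timezone
  - ticket 3 (Stale cache): blocked_by=1 -> Wrong timezone
  - ticket 4 (Slow page load): blocked_by=2 -> Memory leak
  - ticket 5 (Login fails): blocked_by=2 -> Memory leak
  - ticket 6 (Null pointer): blocked_by=3 -> Stale cache

SQL:
SELECT a.title AS item, b.title AS blocked_by
FROM tickets a
LEFT JOIN tickets b ON a.blocked_by = b.id

Result:
item           | blocked_by    
---------------+---------------
Wrong timezone | NULL          
Memory leak    | Wrong timezone
Stale cache    | Wrong timezone
Slow page load | Memory leak   
Login fails    | Memory leak   
Null pointer   | Stale cache   


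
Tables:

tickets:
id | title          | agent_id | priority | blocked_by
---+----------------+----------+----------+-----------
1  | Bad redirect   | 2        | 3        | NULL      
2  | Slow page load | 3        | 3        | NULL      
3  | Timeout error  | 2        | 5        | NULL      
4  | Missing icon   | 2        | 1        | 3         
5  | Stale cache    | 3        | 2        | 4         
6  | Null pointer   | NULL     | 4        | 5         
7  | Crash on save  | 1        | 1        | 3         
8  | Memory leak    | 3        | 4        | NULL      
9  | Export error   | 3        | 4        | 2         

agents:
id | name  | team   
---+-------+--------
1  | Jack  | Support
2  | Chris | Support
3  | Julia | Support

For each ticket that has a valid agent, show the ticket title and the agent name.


INNER JOIN keeps only tickets rows whose agent_id matches an id in agents. Walk through each ticket:
  - ticket 1 (Bad redirect): agent_id=2 -> matches Chris
  - ticket 2 (Slow page load): agent_id=3 -> matches Julia
  - ticket 3 (Timeout error): agent_id=2 -> matches Chris
  - ticket 4 (Missing icon): agent_id=2 -> matches Chris
  - ticket 5 (Stale cache): agent_id=3 -> matches Julia
  - ticket 6 (Null pointer): agent_id=NULL, no match -> dropped
  - ticket 7 (Crash on save): agent_id=1 -> matches Jack
  - ticket 8 (Memory leak): agent_id=3 -> matches Julia
  - ticket 9 (Export error): agent_id=3 -> matches Julia
So 1 of 9 rows is dropped.

SQL:
SELECT a.title, b.name AS agent
FROM tickets a
INNER JOIN agents b ON a.agent_id = b.id

Result:
title          | agent
---------------+------
Bad redirect   | Chris
Slow page load | Julia
Timeout error  | Chris
Missing icon   | Chris
Stale cache    | Julia
Crash on save  | Jack 
Memory leak    | Julia
Export error   | Julia


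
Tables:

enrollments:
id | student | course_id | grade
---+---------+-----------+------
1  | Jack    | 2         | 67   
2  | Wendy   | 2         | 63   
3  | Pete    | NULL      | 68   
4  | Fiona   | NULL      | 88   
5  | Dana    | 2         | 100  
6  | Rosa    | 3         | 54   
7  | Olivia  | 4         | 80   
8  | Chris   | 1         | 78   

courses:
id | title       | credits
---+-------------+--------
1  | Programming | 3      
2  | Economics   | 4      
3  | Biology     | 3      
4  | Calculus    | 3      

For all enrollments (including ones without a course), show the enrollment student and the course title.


LEFT JOIN keeps every row from enrollments (the left table); where course_id has no match in courses, the course columns become NULL. Walk through each enrollment:
  - enrollment 1 (Jack): course_id=2 -> matches Economics
  - enrollment 2 (Wendy): course_id=2 -> matches Economics
  - enrollment 3 (Pete): course_id=NULL, no match -> kept with NULL
  - enrollment 4 (Fiona): course_id=NULL, no match -> kept with NULL
  - enrollment 5 (Dana): course_id=2 -> matches Economics
  - enrollment 6 (Rosa): course_id=3 -> matches Biology
  - enrollment 7 (Olivia): course_id=4 -> matches Calculus
  - enrollment 8 (Chris): course_id=1 -> matches Programming
All 8 rows appear; 2 have NULL course.

SQL:
SELECT a.student, b.title AS course
FROM enrollments a
LEFT JOIN courses b ON a.course_id = b.id

Result:
student | course     
--------+------------
Jack    | Economics  
Wendy   | Economics  
Pete    | NULL       
Fiona   | NULL       
Dana    | Economics  
Rosa    | Biology    
Olivia  | Calculus   
Chris   | Programming


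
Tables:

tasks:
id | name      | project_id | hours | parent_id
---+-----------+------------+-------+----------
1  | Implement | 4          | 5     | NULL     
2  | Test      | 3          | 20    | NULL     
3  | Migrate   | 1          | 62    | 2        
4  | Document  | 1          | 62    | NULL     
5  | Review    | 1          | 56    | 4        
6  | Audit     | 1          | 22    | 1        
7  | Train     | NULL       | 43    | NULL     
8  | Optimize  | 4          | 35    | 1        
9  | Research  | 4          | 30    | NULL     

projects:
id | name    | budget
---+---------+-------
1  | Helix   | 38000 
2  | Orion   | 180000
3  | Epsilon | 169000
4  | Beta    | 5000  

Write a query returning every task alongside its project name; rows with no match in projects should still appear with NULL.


LEFT JOIN keeps every row from tasks (the left table); where project_id has no match in projects, the project columns become NULL. Walk through each task:
  - task 1 (Implement): project_id=4 -> matches Beta
  - task 2 (Test): project_id=3 -> matches Epsilon
  - task 3 (Migrate): project_id=1 -> matches Helix
  - task 4 (Document): project_id=1 -> matches Helix
  - task 5 (Review): project_id=1 -> matches Helix
  - task 6 (Audit): project_id=1 -> matches Helix
  - task 7 (Train): project_id=NULL, no match -> kept with NULL
  - task 8 (Optimize): project_id=4 -> matches Beta
  - task 9 (Research): project_id=4 -> matches Beta
All 9 rows appear; 1 has NULL project.

SQL:
SELECT a.name, b.name AS project
FROM tasks a
LEFT JOIN projects b ON a.project_id = b.id

Result:
name      | project
----------+--------
Implement | Beta   
Test      | Epsilon
Migrate   | Helix  
Document  | Helix  
Review    | Helix  
Audit     | Helix  
Train     | NULL   
Optimize  | Beta   
Research  | Beta   
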